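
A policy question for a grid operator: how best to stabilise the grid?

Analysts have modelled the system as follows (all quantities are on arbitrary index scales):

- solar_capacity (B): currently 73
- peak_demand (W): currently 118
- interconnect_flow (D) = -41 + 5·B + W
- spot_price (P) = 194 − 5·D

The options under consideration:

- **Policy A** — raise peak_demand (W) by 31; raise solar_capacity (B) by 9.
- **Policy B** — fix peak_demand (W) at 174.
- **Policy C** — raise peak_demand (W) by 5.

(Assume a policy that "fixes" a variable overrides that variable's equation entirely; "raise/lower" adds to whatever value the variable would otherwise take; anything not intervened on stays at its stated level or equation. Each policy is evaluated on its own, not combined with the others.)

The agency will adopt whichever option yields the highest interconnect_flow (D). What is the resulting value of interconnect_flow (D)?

Policy A (W + 31, B + 9):
  B = 73 + 9 = 82
  W = 118 + 31 = 149
  D = -41 + 5·82 + 149 = 518
Policy B (W := 174):
  B = 73
  W = 174
  D = -41 + 5·73 + 174 = 498
Policy C (W + 5):
  B = 73
  W = 118 + 5 = 123
  D = -41 + 5·73 + 123 = 447
Comparing — Policy A: D=518, Policy B: D=498, Policy C: D=447. Highest is 518 (Policy A).

518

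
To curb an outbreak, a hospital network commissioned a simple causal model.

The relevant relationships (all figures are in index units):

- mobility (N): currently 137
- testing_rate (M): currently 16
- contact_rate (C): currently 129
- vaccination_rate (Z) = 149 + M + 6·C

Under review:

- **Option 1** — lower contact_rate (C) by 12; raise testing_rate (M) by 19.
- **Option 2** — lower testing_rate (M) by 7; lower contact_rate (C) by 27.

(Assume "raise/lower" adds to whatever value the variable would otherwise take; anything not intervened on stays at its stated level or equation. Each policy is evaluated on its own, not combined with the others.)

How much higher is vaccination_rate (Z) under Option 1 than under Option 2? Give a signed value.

116

Option 1 (C − 12, M + 19):
  M = 16 + 19 = 35
  C = 129 − 12 = 117
  Z = 149 + 35 + 6·117 = 886
Option 2 (M − 7, C − 27):
  M = 16 − 7 = 9
  C = 129 − 27 = 102
  Z = 149 + 9 + 6·102 = 770
Z: 886 − 770 = 116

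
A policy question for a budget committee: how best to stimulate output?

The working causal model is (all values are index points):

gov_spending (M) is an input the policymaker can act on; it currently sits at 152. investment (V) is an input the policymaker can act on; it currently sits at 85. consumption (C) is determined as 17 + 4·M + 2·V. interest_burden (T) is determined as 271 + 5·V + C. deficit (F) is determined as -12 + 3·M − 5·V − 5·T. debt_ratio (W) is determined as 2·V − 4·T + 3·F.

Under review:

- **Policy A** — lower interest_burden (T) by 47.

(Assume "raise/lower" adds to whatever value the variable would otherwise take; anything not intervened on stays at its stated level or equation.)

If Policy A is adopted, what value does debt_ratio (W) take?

Policy A (T − 47):
  M = 152
  V = 85
  C = 17 + 4·152 + 2·85 = 795
  T = 271 + 5·85 + 795 (−47 from intervention) = 1444
  F = -12 + 3·152 − 5·85 − 5·1444 = -7201
  W = 0 + 2·85 − 4·1444 + 3·(-7201) = -27209

-27209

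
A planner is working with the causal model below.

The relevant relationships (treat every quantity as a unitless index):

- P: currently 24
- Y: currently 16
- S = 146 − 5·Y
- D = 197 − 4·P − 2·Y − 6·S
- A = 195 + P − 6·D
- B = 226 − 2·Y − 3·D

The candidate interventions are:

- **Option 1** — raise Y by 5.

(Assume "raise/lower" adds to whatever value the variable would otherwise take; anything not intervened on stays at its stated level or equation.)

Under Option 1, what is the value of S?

Option 1 (Y + 5):
  Y = 16 + 5 = 21
  S = 146 − 5·21 = 41

41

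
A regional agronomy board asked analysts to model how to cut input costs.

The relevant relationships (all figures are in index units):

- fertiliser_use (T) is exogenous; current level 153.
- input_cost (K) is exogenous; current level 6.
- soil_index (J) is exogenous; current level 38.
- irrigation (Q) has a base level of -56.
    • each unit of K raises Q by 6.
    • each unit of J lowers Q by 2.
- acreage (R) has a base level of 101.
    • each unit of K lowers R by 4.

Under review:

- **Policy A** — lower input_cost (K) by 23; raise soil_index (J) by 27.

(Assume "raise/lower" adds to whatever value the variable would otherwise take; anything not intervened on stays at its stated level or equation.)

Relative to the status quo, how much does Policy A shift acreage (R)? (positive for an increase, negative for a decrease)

Baseline:
  K = 6
  R = 101 − 4·6 = 77
Policy A (K − 23, J + 27):
  K = 6 − 23 = -17
  R = 101 − 4·(-17) = 169
Change in R: 169 − 77 = 92

92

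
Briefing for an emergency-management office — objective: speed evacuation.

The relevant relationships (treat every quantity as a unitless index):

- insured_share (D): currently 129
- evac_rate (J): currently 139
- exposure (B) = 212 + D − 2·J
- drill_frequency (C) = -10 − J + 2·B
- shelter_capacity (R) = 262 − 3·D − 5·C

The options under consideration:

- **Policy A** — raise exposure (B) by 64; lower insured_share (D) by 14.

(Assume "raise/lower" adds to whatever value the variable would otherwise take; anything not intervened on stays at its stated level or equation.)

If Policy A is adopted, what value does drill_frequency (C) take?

77

Policy A (B + 64, D − 14):
  D = 129 − 14 = 115
  J = 139
  B = 212 + 115 − 2·139 (+64 from intervention) = 113
  C = -10 − 139 + 2·113 = 77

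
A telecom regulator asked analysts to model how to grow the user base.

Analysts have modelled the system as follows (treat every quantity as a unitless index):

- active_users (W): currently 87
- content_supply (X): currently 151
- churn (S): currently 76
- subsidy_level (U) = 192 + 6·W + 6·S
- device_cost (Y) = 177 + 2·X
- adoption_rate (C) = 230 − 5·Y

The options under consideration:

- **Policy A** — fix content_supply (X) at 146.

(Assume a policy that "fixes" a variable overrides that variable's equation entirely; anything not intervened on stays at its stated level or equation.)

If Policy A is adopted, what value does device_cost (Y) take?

Policy A (X := 146):
  X = 146
  Y = 177 + 2·146 = 469

469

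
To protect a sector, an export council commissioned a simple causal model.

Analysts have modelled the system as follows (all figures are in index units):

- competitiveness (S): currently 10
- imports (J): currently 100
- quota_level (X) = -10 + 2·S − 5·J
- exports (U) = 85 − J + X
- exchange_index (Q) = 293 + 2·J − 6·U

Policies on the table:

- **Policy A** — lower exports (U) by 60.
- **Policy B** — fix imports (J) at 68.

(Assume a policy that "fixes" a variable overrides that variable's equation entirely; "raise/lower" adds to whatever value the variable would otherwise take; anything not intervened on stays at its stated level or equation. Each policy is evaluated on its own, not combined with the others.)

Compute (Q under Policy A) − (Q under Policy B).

1576

Policy A (U − 60):
  S = 10
  J = 100
  X = -10 + 2·10 − 5·100 = -490
  U = 85 − 100 + (-490) (−60 from intervention) = -565
  Q = 293 + 2·100 − 6·(-565) = 3883
Policy B (J := 68):
  S = 10
  J = 68
  X = -10 + 2·10 − 5·68 = -330
  U = 85 − 68 + (-330) = -313
  Q = 293 + 2·68 − 6·(-313) = 2307
Q: 3883 − 2307 = 1576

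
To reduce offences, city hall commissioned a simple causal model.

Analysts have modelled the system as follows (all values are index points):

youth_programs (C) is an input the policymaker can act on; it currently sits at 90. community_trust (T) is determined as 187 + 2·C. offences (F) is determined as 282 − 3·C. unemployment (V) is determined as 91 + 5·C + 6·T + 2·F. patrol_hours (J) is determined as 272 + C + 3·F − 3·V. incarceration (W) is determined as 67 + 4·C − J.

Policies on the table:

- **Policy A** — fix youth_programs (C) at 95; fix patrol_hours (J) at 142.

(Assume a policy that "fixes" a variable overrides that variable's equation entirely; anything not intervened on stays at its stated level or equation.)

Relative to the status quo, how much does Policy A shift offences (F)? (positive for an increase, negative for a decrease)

Baseline:
  C = 90
  F = 282 − 3·90 = 12
Policy A (C := 95, J := 142):
  C = 95
  F = 282 − 3·95 = -3
Change in F: -3 − 12 = -15

-15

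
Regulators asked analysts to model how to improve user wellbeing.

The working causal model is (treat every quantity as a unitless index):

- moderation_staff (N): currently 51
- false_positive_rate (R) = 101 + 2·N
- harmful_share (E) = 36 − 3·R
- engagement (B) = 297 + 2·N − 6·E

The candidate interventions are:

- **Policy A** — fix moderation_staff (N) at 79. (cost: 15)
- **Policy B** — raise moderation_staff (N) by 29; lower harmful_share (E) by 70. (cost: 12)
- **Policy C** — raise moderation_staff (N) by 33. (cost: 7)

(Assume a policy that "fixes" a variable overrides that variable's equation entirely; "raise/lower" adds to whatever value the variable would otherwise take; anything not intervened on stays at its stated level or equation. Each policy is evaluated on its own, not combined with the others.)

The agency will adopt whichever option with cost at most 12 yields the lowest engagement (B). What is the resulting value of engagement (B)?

Policy B (N + 29, E − 70):
  N = 51 + 29 = 80
  R = 101 + 2·80 = 261
  E = 36 − 3·261 (−70 from intervention) = -817
  B = 297 + 2·80 − 6·(-817) = 5359
Policy C (N + 33):
  N = 51 + 33 = 84
  R = 101 + 2·84 = 269
  E = 36 − 3·269 = -771
  B = 297 + 2·84 − 6·(-771) = 5091
Comparing — Policy B: B=5359, Policy C: B=5091. Lowest is 5091 (Policy C).

5091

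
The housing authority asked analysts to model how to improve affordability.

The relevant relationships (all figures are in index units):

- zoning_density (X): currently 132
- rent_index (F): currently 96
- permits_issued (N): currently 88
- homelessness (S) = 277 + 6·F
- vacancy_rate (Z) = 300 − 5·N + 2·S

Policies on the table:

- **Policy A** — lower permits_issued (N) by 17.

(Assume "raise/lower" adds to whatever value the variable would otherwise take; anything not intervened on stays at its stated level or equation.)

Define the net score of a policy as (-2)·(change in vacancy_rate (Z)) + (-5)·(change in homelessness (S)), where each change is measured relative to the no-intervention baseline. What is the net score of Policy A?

-170

Baseline:
  F = 96
  N = 88
  S = 277 + 6·96 = 853
  Z = 300 − 5·88 + 2·853 = 1566
Policy A (N − 17):
  F = 96
  N = 88 − 17 = 71
  S = 277 + 6·96 = 853
  Z = 300 − 5·71 + 2·853 = 1651
ΔZ = 1651 − 1566 = 85; ΔS = 853 − 853 = 0
Score = (-2)·85 + (-5)·0 = -170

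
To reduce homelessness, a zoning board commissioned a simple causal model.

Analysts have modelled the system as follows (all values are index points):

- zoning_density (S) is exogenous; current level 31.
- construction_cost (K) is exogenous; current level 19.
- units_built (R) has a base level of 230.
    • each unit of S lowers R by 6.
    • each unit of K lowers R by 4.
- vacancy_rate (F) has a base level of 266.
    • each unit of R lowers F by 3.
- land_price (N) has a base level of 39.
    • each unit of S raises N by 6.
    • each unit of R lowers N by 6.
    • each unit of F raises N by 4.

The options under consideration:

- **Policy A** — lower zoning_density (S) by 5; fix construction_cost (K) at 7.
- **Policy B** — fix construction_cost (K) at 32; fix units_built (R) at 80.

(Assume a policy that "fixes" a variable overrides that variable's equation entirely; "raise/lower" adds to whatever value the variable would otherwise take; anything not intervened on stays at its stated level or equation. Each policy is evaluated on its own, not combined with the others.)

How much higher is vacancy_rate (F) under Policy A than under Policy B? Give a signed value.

Policy A (S − 5, K := 7):
  S = 31 − 5 = 26
  K = 7
  R = 230 − 6·26 − 4·7 = 46
  F = 266 − 3·46 = 128
Policy B (K := 32, R := 80):
  S = 31
  K = 32
  R = 80
  F = 266 − 3·80 = 26
F: 128 − 26 = 102

102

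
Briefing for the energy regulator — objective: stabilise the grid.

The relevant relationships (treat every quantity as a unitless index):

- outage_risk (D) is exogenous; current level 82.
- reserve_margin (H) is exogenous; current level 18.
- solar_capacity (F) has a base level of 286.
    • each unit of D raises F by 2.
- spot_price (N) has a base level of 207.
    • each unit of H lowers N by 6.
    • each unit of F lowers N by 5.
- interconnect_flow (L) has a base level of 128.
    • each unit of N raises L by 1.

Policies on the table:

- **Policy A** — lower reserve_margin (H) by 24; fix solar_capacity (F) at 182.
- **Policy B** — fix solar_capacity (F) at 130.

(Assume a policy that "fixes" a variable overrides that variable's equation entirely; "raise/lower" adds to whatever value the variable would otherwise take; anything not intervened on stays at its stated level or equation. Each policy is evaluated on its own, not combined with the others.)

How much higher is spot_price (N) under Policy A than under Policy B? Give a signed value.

Policy A (H − 24, F := 182):
  D = 82
  H = 18 − 24 = -6
  F = 182
  N = 207 − 6·(-6) − 5·182 = -667
Policy B (F := 130):
  D = 82
  H = 18
  F = 130
  N = 207 − 6·18 − 5·130 = -551
N: -667 − (-551) = -116

-116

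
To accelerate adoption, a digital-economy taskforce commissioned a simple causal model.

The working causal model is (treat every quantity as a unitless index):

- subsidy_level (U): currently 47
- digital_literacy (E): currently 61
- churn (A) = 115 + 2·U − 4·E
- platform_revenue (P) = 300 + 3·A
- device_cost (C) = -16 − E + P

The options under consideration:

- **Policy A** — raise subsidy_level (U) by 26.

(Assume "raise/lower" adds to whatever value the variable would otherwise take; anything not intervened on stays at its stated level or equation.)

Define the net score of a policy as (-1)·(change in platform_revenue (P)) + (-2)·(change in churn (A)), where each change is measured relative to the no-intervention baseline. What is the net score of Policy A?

-260

Baseline:
  U = 47
  E = 61
  A = 115 + 2·47 − 4·61 = -35
  P = 300 + 3·(-35) = 195
Policy A (U + 26):
  U = 47 + 26 = 73
  E = 61
  A = 115 + 2·73 − 4·61 = 17
  P = 300 + 3·17 = 351
ΔP = 351 − 195 = 156; ΔA = 17 − (-35) = 52
Score = (-1)·156 + (-2)·52 = -260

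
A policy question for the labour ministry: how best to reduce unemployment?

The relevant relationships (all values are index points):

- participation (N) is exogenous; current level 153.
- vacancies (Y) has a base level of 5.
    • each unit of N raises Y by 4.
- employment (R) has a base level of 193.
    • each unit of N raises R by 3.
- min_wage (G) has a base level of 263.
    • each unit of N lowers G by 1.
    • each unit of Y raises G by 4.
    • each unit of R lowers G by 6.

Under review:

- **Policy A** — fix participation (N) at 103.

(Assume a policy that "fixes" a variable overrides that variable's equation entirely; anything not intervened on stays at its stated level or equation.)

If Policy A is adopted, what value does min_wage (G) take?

-1184

Policy A (N := 103):
  N = 103
  Y = 5 + 4·103 = 417
  R = 193 + 3·103 = 502
  G = 263 − 103 + 4·417 − 6·502 = -1184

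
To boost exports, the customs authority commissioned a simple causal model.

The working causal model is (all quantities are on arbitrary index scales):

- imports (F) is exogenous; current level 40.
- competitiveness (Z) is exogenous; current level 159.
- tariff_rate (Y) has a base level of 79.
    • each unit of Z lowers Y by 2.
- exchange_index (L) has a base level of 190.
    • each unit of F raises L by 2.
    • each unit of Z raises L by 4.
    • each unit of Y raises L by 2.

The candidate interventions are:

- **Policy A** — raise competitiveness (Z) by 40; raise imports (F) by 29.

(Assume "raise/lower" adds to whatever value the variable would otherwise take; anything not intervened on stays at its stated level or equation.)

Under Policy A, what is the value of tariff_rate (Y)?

Policy A (Z + 40, F + 29):
  Z = 159 + 40 = 199
  Y = 79 − 2·199 = -319

-319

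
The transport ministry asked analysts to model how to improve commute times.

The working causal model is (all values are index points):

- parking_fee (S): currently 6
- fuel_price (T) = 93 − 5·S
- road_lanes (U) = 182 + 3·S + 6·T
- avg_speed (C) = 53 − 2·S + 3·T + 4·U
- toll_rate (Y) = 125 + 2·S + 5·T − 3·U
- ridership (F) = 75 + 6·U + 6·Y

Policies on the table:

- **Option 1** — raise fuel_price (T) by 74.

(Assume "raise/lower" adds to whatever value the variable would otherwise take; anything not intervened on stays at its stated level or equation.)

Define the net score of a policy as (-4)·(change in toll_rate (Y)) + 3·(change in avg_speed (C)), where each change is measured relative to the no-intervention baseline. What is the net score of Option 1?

9842

Baseline:
  S = 6
  T = 93 − 5·6 = 63
  U = 182 + 3·6 + 6·63 = 578
  C = 53 − 2·6 + 3·63 + 4·578 = 2542
  Y = 125 + 2·6 + 5·63 − 3·578 = -1282
Option 1 (T + 74):
  S = 6
  T = 93 − 5·6 (+74 from intervention) = 137
  U = 182 + 3·6 + 6·137 = 1022
  C = 53 − 2·6 + 3·137 + 4·1022 = 4540
  Y = 125 + 2·6 + 5·137 − 3·1022 = -2244
ΔY = -2244 − (-1282) = -962; ΔC = 4540 − 2542 = 1998
Score = (-4)·(-962) + 3·1998 = 9842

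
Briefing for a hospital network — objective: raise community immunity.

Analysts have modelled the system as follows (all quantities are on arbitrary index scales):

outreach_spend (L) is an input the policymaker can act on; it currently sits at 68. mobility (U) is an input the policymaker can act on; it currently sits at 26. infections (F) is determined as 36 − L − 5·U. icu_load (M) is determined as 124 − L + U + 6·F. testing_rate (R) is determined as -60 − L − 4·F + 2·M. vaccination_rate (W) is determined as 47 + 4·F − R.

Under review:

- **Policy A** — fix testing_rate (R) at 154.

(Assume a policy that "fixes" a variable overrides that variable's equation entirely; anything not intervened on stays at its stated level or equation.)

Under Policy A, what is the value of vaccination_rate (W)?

-755

Policy A (R := 154):
  L = 68
  U = 26
  F = 36 − 68 − 5·26 = -162
  M = 124 − 68 + 26 + 6·(-162) = -890
  R = 154
  W = 47 + 4·(-162) − 154 = -755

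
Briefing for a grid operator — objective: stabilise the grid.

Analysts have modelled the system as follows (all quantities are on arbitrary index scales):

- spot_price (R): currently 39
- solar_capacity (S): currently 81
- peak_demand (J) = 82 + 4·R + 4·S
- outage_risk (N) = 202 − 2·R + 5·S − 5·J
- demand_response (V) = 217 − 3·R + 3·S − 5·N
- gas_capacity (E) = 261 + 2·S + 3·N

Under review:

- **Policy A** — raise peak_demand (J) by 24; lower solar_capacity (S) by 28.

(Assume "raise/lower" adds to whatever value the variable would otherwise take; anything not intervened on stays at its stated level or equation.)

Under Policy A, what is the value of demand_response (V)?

Policy A (J + 24, S − 28):
  R = 39
  S = 81 − 28 = 53
  J = 82 + 4·39 + 4·53 (+24 from intervention) = 474
  N = 202 − 2·39 + 5·53 − 5·474 = -1981
  V = 217 − 3·39 + 3·53 − 5·(-1981) = 10164

10164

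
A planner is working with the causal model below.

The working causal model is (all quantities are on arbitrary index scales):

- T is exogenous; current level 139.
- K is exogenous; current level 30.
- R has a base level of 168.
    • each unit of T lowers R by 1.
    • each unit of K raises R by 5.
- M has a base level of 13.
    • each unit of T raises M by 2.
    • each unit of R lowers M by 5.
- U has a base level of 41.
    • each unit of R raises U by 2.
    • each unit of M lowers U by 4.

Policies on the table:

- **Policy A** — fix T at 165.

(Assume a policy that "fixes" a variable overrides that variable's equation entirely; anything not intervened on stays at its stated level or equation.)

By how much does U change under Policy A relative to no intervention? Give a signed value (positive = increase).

Baseline:
  T = 139
  K = 30
  R = 168 − 139 + 5·30 = 179
  M = 13 + 2·139 − 5·179 = -604
  U = 41 + 2·179 − 4·(-604) = 2815
Policy A (T := 165):
  T = 165
  K = 30
  R = 168 − 165 + 5·30 = 153
  M = 13 + 2·165 − 5·153 = -422
  U = 41 + 2·153 − 4·(-422) = 2035
Change in U: 2035 − 2815 = -780

-780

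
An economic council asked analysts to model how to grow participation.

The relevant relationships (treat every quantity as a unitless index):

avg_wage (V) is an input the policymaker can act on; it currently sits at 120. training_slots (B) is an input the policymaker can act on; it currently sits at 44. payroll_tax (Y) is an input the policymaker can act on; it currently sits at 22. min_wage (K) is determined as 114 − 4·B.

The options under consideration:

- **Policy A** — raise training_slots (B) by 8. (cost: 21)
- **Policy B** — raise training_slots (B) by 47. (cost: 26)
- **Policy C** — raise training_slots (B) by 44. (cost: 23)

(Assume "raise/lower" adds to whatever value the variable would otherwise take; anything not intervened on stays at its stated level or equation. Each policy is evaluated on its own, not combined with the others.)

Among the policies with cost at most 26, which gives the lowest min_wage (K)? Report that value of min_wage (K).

Policy A (B + 8):
  B = 44 + 8 = 52
  K = 114 − 4·52 = -94
Policy B (B + 47):
  B = 44 + 47 = 91
  K = 114 − 4·91 = -250
Policy C (B + 44):
  B = 44 + 44 = 88
  K = 114 − 4·88 = -238
Comparing — Policy A: K=-94, Policy B: K=-250, Policy C: K=-238. Lowest is -250 (Policy B).

-250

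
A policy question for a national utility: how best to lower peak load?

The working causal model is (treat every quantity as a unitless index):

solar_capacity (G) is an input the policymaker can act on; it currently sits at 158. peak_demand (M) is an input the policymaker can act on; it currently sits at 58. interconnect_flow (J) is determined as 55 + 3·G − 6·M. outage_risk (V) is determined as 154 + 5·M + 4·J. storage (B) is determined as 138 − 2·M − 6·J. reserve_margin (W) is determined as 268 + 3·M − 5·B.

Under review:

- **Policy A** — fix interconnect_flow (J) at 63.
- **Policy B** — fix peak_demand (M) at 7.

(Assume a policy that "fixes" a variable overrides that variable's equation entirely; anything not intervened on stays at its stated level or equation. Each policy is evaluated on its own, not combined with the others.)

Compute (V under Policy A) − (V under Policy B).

Policy A (J := 63):
  G = 158
  M = 58
  J = 63
  V = 154 + 5·58 + 4·63 = 696
Policy B (M := 7):
  G = 158
  M = 7
  J = 55 + 3·158 − 6·7 = 487
  V = 154 + 5·7 + 4·487 = 2137
V: 696 − 2137 = -1441

-1441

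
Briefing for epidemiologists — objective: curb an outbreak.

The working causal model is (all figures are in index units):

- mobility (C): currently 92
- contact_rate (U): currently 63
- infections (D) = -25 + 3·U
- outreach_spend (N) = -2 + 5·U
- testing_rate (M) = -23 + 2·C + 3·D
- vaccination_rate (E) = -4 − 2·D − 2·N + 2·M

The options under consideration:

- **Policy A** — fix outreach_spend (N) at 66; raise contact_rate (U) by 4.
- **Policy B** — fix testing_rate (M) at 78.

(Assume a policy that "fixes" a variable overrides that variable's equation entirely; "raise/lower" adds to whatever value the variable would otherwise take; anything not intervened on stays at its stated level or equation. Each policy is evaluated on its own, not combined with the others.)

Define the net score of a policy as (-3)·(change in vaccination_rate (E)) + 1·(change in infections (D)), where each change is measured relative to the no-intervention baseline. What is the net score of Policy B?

3450

Baseline:
  C = 92
  U = 63
  D = -25 + 3·63 = 164
  N = -2 + 5·63 = 313
  M = -23 + 2·92 + 3·164 = 653
  E = -4 − 2·164 − 2·313 + 2·653 = 348
Policy B (M := 78):
  C = 92
  U = 63
  D = -25 + 3·63 = 164
  N = -2 + 5·63 = 313
  M = 78
  E = -4 − 2·164 − 2·313 + 2·78 = -802
ΔE = -802 − 348 = -1150; ΔD = 164 − 164 = 0
Score = (-3)·(-1150) + 1·0 = 3450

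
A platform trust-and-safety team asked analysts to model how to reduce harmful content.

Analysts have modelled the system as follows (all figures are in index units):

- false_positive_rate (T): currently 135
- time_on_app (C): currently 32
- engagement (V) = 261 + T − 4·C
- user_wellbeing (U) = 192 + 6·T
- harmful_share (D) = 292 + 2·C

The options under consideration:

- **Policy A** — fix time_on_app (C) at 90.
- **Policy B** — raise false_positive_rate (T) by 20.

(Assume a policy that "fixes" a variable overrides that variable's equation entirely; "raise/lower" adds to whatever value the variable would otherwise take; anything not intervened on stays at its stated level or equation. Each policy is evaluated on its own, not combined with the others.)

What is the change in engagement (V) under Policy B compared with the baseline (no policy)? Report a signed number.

20

Baseline:
  T = 135
  C = 32
  V = 261 + 135 − 4·32 = 268
Policy B (T + 20):
  T = 135 + 20 = 155
  C = 32
  V = 261 + 155 − 4·32 = 288
Change in V: 288 − 268 = 20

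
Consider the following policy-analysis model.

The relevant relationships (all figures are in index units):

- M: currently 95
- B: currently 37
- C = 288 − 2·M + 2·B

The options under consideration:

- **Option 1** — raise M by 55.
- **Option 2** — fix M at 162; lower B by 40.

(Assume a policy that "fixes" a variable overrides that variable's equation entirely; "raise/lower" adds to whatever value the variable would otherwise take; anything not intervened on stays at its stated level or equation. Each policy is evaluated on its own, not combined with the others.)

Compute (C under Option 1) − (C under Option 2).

Option 1 (M + 55):
  M = 95 + 55 = 150
  B = 37
  C = 288 − 2·150 + 2·37 = 62
Option 2 (M := 162, B − 40):
  M = 162
  B = 37 − 40 = -3
  C = 288 − 2·162 + 2·(-3) = -42
C: 62 − (-42) = 104

104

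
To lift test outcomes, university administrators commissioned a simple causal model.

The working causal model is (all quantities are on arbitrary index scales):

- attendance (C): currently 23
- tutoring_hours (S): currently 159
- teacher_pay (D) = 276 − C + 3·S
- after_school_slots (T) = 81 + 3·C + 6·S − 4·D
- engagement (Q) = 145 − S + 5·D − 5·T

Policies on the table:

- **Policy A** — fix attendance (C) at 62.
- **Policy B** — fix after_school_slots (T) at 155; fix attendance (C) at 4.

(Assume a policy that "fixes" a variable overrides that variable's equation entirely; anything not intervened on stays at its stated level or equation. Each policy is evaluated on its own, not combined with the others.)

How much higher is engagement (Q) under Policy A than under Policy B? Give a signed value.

8200

Policy A (C := 62):
  C = 62
  S = 159
  D = 276 − 62 + 3·159 = 691
  T = 81 + 3·62 + 6·159 − 4·691 = -1543
  Q = 145 − 159 + 5·691 − 5·(-1543) = 11156
Policy B (T := 155, C := 4):
  C = 4
  S = 159
  D = 276 − 4 + 3·159 = 749
  T = 155
  Q = 145 − 159 + 5·749 − 5·155 = 2956
Q: 11156 − 2956 = 8200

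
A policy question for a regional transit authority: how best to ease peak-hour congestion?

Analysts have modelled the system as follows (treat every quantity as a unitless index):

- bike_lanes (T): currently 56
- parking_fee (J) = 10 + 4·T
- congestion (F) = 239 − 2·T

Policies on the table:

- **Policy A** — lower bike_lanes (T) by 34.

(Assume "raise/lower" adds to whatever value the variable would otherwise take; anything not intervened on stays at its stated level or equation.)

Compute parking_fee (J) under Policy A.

Policy A (T − 34):
  T = 56 − 34 = 22
  J = 10 + 4·22 = 98

98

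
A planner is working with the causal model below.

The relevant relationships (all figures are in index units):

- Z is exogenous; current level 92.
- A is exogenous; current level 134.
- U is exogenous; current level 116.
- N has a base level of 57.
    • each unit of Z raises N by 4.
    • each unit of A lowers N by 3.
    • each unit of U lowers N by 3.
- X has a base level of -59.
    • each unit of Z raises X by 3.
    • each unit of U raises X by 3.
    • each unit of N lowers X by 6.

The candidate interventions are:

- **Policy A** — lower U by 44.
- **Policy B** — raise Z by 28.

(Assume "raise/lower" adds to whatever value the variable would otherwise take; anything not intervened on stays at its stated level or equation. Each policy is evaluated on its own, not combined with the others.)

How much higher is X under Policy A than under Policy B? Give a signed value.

-336

Policy A (U − 44):
  Z = 92
  A = 134
  U = 116 − 44 = 72
  N = 57 + 4·92 − 3·134 − 3·72 = -193
  X = -59 + 3·92 + 3·72 − 6·(-193) = 1591
Policy B (Z + 28):
  Z = 92 + 28 = 120
  A = 134
  U = 116
  N = 57 + 4·120 − 3·134 − 3·116 = -213
  X = -59 + 3·120 + 3·116 − 6·(-213) = 1927
X: 1591 − 1927 = -336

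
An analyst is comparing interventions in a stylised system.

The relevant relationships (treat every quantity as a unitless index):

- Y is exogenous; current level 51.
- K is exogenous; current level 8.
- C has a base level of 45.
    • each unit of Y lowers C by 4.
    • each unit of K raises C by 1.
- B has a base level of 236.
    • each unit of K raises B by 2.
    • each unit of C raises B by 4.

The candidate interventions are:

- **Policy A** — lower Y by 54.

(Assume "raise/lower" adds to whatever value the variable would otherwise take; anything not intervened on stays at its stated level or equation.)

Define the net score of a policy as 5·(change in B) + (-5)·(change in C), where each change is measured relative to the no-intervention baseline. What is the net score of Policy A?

3240

Baseline:
  Y = 51
  K = 8
  C = 45 − 4·51 + 8 = -151
  B = 236 + 2·8 + 4·(-151) = -352
Policy A (Y − 54):
  Y = 51 − 54 = -3
  K = 8
  C = 45 − 4·(-3) + 8 = 65
  B = 236 + 2·8 + 4·65 = 512
ΔB = 512 − (-352) = 864; ΔC = 65 − (-151) = 216
Score = 5·864 + (-5)·216 = 3240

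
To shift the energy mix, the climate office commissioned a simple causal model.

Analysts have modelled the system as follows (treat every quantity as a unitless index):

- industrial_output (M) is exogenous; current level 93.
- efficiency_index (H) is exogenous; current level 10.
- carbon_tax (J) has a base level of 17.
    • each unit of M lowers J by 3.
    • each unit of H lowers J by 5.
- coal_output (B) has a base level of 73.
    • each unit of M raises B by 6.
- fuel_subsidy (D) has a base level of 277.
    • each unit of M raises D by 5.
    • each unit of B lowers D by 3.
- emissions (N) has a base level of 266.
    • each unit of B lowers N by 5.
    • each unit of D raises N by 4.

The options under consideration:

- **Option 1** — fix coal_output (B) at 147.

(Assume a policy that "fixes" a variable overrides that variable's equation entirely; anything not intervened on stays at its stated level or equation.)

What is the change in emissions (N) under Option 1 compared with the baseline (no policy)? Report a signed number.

8228

Baseline:
  M = 93
  B = 73 + 6·93 = 631
  D = 277 + 5·93 − 3·631 = -1151
  N = 266 − 5·631 + 4·(-1151) = -7493
Option 1 (B := 147):
  M = 93
  B = 147
  D = 277 + 5·93 − 3·147 = 301
  N = 266 − 5·147 + 4·301 = 735
Change in N: 735 − (-7493) = 8228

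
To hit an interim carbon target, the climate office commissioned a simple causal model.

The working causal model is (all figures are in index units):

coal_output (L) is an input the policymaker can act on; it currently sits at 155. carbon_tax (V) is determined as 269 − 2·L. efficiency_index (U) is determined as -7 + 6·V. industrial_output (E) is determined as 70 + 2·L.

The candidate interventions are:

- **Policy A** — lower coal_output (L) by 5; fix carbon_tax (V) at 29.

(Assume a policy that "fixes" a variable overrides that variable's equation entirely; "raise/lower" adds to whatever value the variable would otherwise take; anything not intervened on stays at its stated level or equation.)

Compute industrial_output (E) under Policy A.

Policy A (L − 5, V := 29):
  L = 155 − 5 = 150
  E = 70 + 2·150 = 370

370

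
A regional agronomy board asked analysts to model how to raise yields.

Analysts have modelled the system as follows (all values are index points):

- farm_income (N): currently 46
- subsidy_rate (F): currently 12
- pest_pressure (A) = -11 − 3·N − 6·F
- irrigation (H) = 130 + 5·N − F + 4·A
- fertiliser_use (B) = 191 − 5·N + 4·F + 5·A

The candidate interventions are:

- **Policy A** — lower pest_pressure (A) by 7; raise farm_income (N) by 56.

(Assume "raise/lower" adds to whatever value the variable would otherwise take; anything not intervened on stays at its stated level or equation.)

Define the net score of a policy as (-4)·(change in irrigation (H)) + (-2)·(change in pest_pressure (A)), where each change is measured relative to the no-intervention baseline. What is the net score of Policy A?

2030

Baseline:
  N = 46
  F = 12
  A = -11 − 3·46 − 6·12 = -221
  H = 130 + 5·46 − 12 + 4·(-221) = -536
Policy A (A − 7, N + 56):
  N = 46 + 56 = 102
  F = 12
  A = -11 − 3·102 − 6·12 (−7 from intervention) = -396
  H = 130 + 5·102 − 12 + 4·(-396) = -956
ΔH = -956 − (-536) = -420; ΔA = -396 − (-221) = -175
Score = (-4)·(-420) + (-2)·(-175) = 2030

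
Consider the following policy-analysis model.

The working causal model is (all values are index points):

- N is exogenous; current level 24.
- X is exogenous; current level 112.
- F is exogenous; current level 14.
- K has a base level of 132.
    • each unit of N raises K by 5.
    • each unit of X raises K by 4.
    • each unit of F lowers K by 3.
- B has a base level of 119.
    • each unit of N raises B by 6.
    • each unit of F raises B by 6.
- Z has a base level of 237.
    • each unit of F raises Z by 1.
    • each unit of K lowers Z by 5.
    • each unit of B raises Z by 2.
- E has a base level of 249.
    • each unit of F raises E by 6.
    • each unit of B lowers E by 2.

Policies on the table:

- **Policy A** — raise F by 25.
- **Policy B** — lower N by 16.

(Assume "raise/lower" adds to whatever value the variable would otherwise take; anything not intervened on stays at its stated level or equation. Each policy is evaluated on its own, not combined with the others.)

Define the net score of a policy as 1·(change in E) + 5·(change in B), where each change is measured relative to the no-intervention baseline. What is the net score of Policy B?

-288

Baseline:
  N = 24
  F = 14
  B = 119 + 6·24 + 6·14 = 347
  E = 249 + 6·14 − 2·347 = -361
Policy B (N − 16):
  N = 24 − 16 = 8
  F = 14
  B = 119 + 6·8 + 6·14 = 251
  E = 249 + 6·14 − 2·251 = -169
ΔE = -169 − (-361) = 192; ΔB = 251 − 347 = -96
Score = 1·192 + 5·(-96) = -288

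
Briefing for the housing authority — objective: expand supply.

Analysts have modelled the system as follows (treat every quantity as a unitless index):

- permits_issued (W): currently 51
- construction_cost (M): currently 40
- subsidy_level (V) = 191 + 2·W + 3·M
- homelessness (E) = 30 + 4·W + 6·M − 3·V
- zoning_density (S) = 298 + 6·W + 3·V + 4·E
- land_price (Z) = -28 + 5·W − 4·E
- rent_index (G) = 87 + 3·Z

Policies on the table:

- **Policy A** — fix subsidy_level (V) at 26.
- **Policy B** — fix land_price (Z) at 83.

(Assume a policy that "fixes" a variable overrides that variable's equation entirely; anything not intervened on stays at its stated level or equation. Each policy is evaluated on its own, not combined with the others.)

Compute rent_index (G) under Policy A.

Policy A (V := 26):
  W = 51
  M = 40
  V = 26
  E = 30 + 4·51 + 6·40 − 3·26 = 396
  Z = -28 + 5·51 − 4·396 = -1357
  G = 87 + 3·(-1357) = -3984

-3984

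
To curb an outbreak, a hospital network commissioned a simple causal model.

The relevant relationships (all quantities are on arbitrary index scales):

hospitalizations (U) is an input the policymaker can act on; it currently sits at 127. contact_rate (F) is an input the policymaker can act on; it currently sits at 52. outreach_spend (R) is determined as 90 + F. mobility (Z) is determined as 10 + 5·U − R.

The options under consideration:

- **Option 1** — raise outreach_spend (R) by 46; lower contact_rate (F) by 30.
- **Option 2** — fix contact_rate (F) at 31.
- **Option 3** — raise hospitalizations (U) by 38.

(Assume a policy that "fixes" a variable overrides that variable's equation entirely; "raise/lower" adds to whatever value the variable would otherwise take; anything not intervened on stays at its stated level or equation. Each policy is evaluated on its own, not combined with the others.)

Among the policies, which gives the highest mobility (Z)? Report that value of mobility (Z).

693

Option 1 (R + 46, F − 30):
  U = 127
  F = 52 − 30 = 22
  R = 90 + 22 (+46 from intervention) = 158
  Z = 10 + 5·127 − 158 = 487
Option 2 (F := 31):
  U = 127
  F = 31
  R = 90 + 31 = 121
  Z = 10 + 5·127 − 121 = 524
Option 3 (U + 38):
  U = 127 + 38 = 165
  F = 52
  R = 90 + 52 = 142
  Z = 10 + 5·165 − 142 = 693
Comparing — Option 1: Z=487, Option 2: Z=524, Option 3: Z=693. Highest is 693 (Option 3).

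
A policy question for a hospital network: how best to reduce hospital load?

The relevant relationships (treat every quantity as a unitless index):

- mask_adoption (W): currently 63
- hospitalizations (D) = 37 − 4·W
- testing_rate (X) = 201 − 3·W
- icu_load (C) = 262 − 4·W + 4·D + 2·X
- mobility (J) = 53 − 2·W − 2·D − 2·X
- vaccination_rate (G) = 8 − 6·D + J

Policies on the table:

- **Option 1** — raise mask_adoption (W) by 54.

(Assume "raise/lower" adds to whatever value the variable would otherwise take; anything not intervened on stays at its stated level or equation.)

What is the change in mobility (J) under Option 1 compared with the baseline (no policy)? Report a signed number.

Baseline:
  W = 63
  D = 37 − 4·63 = -215
  X = 201 − 3·63 = 12
  J = 53 − 2·63 − 2·(-215) − 2·12 = 333
Option 1 (W + 54):
  W = 63 + 54 = 117
  D = 37 − 4·117 = -431
  X = 201 − 3·117 = -150
  J = 53 − 2·117 − 2·(-431) − 2·(-150) = 981
Change in J: 981 − 333 = 648

648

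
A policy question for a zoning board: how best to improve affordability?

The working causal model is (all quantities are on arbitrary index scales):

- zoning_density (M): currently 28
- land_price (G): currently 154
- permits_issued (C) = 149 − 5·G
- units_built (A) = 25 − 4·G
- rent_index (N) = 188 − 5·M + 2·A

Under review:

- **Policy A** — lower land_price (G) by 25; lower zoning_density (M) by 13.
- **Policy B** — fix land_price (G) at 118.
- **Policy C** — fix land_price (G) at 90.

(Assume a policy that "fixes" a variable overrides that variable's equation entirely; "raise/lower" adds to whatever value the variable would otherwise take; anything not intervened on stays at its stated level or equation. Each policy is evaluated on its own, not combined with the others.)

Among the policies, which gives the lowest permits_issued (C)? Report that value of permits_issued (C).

-496

Policy A (G − 25, M − 13):
  G = 154 − 25 = 129
  C = 149 − 5·129 = -496
Policy B (G := 118):
  G = 118
  C = 149 − 5·118 = -441
Policy C (G := 90):
  G = 90
  C = 149 − 5·90 = -301
Comparing — Policy A: C=-496, Policy B: C=-441, Policy C: C=-301. Lowest is -496 (Policy A).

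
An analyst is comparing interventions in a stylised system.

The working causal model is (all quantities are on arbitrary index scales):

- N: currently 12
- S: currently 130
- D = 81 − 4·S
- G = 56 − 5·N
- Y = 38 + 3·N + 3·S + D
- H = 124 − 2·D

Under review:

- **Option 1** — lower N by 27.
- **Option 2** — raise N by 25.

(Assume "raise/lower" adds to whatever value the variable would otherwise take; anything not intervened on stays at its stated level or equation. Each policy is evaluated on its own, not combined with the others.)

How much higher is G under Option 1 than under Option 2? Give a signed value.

Option 1 (N − 27):
  N = 12 − 27 = -15
  G = 56 − 5·(-15) = 131
Option 2 (N + 25):
  N = 12 + 25 = 37
  G = 56 − 5·37 = -129
G: 131 − (-129) = 260

260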